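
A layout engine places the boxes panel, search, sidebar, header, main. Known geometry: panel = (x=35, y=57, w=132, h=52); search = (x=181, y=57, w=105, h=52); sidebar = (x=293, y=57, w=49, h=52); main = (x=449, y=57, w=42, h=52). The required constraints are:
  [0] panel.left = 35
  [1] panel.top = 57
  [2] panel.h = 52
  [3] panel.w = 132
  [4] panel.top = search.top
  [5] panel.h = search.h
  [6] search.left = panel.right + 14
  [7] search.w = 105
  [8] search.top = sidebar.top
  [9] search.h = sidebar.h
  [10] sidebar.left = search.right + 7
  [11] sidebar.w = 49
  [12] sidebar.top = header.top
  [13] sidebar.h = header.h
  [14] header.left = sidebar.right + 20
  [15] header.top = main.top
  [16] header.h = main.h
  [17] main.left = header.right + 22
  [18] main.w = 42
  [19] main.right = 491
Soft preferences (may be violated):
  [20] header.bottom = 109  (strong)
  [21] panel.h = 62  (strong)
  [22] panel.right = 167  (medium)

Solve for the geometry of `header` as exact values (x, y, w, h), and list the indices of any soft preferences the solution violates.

header = (x=362, y=57, w=65, h=52)
violated soft preferences: 21

1. header.y = 57  [sidebar.top = header.top]
2. header.h = 52  [sidebar.h = header.h]
3. header.x = 362  [header.left = sidebar.right + 20]
4. header.w = 65  [main.left = header.right + 22]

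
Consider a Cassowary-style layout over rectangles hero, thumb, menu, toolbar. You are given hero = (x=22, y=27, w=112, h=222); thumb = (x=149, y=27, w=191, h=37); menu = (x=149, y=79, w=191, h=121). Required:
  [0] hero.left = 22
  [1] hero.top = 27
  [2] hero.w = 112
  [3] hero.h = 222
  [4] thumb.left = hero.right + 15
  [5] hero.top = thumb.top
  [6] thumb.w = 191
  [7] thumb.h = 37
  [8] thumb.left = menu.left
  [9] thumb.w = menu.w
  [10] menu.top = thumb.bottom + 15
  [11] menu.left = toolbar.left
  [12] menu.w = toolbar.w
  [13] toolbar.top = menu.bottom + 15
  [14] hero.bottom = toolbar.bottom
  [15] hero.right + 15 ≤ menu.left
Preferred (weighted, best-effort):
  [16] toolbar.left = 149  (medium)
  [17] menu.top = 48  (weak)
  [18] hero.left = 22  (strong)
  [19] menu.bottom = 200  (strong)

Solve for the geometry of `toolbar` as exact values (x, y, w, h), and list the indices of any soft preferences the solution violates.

toolbar = (x=149, y=215, w=191, h=34)
violated soft preferences: 17

1. toolbar.x = 149  [menu.left = toolbar.left]
2. toolbar.w = 191  [menu.w = toolbar.w]
3. toolbar.y = 215  [toolbar.top = menu.bottom + 15]
4. toolbar.h = 34  [hero.bottom = toolbar.bottom]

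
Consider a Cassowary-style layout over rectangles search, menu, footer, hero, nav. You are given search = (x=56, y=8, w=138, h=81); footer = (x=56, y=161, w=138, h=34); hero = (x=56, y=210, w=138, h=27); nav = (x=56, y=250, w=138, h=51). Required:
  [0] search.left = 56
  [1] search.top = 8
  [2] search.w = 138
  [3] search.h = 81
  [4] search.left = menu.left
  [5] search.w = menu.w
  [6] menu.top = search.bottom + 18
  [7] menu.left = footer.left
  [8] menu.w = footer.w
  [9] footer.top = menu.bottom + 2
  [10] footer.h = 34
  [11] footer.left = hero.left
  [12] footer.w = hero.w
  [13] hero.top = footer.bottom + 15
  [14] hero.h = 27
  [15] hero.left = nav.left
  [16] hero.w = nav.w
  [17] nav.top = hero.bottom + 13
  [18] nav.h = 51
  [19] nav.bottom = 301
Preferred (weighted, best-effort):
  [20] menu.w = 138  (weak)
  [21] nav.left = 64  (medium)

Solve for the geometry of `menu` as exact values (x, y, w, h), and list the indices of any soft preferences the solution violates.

menu = (x=56, y=107, w=138, h=52)
violated soft preferences: 21

1. menu.x = 56  [search.left = menu.left]
2. menu.w = 138  [search.w = menu.w]
3. menu.y = 107  [menu.top = search.bottom + 18]
4. menu.h = 52  [footer.top = menu.bottom + 2]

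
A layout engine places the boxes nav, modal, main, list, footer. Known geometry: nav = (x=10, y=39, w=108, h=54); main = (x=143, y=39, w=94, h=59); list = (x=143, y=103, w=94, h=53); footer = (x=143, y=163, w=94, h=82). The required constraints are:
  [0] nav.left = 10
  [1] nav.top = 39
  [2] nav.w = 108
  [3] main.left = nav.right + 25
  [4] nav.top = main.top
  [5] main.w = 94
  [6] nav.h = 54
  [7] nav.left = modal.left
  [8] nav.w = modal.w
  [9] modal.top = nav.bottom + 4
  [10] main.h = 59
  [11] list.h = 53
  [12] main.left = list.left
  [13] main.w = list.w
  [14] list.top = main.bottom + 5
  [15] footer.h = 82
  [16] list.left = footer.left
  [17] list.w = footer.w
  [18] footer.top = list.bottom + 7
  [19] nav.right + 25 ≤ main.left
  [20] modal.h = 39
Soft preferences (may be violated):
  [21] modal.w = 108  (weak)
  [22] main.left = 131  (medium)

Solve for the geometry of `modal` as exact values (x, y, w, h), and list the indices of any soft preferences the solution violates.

1. modal.x = 10  [nav.left = modal.left]
2. modal.w = 108  [nav.w = modal.w]
3. modal.y = 97  [modal.top = nav.bottom + 4]
4. modal.h = 39  [modal.h = 39]

modal = (x=10, y=97, w=108, h=39)
violated soft preferences: 22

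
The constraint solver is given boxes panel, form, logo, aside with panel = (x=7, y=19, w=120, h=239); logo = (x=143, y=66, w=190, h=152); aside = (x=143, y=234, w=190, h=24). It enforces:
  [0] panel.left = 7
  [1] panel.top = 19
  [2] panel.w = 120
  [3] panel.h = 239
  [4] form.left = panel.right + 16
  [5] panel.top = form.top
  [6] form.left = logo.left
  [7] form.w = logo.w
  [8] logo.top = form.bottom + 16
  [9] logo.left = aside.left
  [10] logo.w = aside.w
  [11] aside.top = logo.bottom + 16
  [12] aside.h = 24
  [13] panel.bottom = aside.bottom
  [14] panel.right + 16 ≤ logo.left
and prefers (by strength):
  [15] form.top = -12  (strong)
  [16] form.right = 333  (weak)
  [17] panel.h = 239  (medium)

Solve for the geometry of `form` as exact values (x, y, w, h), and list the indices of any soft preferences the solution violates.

form = (x=143, y=19, w=190, h=31)
violated soft preferences: 15

1. form.x = 143  [form.left = panel.right + 16]
2. form.y = 19  [panel.top = form.top]
3. form.w = 190  [form.w = logo.w]
4. form.h = 31  [logo.top = form.bottom + 16]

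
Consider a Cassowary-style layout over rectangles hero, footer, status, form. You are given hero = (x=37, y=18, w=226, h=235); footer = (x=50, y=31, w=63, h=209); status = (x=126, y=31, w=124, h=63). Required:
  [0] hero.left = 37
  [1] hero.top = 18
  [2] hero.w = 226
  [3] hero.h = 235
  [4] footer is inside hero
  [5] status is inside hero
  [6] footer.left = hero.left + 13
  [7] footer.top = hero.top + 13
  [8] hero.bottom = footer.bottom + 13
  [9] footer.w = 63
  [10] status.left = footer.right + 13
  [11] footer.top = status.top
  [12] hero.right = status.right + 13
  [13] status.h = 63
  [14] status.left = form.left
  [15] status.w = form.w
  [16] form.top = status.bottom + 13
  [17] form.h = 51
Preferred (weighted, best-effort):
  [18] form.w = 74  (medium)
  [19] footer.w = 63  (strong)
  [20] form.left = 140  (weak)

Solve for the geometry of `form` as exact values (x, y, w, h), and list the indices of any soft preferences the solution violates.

1. form.x = 126  [status.left = form.left]
2. form.w = 124  [status.w = form.w]
3. form.y = 107  [form.top = status.bottom + 13]
4. form.h = 51  [form.h = 51]

form = (x=126, y=107, w=124, h=51)
violated soft preferences: 18, 20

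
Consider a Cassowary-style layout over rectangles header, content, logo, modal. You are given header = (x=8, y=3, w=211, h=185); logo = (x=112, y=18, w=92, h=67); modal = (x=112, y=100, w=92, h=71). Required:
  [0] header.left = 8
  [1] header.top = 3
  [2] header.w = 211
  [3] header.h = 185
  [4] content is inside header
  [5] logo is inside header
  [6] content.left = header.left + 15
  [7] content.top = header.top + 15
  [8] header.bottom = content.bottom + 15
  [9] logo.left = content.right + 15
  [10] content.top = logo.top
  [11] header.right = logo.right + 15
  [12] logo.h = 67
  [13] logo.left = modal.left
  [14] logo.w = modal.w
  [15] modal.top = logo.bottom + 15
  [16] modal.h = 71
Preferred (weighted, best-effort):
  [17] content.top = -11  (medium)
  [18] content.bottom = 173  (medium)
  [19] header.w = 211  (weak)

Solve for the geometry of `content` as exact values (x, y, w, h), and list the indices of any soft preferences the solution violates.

1. content.x = 23  [content.left = header.left + 15]
2. content.y = 18  [content.top = header.top + 15]
3. content.h = 155  [header.bottom = content.bottom + 15]
4. content.w = 74  [logo.left = content.right + 15]

content = (x=23, y=18, w=74, h=155)
violated soft preferences: 17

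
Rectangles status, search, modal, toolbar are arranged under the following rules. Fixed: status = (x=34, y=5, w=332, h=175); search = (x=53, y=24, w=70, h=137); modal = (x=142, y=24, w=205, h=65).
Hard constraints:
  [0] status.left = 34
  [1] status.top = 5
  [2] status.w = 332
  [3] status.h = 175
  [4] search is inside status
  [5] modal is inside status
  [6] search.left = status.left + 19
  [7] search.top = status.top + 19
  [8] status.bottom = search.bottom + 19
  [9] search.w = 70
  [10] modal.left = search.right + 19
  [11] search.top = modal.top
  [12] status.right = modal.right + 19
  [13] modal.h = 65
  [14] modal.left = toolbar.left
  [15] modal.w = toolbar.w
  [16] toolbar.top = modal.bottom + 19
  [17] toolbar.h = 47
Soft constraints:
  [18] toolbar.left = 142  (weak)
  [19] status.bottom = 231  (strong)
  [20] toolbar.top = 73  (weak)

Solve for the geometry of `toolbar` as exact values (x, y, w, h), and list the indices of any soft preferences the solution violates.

1. toolbar.x = 142  [modal.left = toolbar.left]
2. toolbar.w = 205  [modal.w = toolbar.w]
3. toolbar.y = 108  [toolbar.top = modal.bottom + 19]
4. toolbar.h = 47  [toolbar.h = 47]

toolbar = (x=142, y=108, w=205, h=47)
violated soft preferences: 19, 20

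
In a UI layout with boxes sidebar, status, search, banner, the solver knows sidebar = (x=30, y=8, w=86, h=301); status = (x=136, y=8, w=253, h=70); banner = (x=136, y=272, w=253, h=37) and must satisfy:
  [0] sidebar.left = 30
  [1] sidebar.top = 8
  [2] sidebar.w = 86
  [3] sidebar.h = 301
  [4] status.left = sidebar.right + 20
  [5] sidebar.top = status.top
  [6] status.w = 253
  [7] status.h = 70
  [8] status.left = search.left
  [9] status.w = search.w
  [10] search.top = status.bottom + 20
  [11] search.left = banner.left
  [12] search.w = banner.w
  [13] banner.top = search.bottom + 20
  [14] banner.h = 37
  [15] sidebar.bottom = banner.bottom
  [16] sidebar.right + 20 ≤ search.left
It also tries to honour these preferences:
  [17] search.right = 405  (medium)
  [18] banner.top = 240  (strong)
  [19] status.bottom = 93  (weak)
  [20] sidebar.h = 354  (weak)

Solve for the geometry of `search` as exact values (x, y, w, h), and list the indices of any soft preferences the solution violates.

1. search.x = 136  [status.left = search.left]
2. search.w = 253  [status.w = search.w]
3. search.y = 98  [search.top = status.bottom + 20]
4. search.h = 154  [banner.top = search.bottom + 20]

search = (x=136, y=98, w=253, h=154)
violated soft preferences: 17, 18, 19, 20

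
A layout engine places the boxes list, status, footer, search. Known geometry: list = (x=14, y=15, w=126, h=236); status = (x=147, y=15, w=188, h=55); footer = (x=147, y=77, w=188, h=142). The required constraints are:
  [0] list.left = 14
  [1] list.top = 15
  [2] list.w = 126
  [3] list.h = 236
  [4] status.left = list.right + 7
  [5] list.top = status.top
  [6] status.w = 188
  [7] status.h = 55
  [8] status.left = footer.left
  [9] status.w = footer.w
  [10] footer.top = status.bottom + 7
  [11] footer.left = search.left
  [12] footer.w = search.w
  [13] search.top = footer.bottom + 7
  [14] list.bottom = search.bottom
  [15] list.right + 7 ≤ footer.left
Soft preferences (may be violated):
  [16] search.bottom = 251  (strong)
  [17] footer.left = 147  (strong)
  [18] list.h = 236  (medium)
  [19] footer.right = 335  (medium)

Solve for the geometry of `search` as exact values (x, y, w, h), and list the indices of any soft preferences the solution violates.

1. search.x = 147  [footer.left = search.left]
2. search.w = 188  [footer.w = search.w]
3. search.y = 226  [search.top = footer.bottom + 7]
4. search.h = 25  [list.bottom = search.bottom]

search = (x=147, y=226, w=188, h=25)
violated soft preferences: none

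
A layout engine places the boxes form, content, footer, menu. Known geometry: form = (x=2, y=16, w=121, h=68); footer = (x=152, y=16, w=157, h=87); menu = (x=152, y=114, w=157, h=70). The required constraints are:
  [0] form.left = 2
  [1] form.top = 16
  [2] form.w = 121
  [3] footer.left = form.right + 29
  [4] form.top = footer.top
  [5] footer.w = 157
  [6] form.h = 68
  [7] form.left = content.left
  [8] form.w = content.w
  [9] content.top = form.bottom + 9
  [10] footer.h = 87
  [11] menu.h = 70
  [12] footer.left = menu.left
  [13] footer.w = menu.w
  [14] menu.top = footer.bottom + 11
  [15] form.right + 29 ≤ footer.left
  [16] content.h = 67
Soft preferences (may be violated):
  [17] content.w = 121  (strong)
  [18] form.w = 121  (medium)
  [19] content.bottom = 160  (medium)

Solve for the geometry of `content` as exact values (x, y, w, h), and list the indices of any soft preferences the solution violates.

content = (x=2, y=93, w=121, h=67)
violated soft preferences: none

1. content.x = 2  [form.left = content.left]
2. content.w = 121  [form.w = content.w]
3. content.y = 93  [content.top = form.bottom + 9]
4. content.h = 67  [content.h = 67]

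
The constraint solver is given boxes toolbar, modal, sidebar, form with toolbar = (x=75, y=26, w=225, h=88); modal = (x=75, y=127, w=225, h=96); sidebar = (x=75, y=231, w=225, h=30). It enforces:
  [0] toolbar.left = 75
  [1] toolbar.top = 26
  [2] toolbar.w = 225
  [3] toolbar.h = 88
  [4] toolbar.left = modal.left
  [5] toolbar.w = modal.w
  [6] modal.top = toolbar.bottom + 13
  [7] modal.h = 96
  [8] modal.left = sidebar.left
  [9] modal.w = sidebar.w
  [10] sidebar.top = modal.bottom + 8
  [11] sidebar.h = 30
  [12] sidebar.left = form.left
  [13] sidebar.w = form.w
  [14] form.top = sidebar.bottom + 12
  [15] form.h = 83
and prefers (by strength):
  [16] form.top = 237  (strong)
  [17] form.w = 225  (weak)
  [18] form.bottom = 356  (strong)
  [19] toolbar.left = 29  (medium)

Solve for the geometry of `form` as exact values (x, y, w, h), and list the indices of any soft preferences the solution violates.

form = (x=75, y=273, w=225, h=83)
violated soft preferences: 16, 19

1. form.x = 75  [sidebar.left = form.left]
2. form.w = 225  [sidebar.w = form.w]
3. form.y = 273  [form.top = sidebar.bottom + 12]
4. form.h = 83  [form.h = 83]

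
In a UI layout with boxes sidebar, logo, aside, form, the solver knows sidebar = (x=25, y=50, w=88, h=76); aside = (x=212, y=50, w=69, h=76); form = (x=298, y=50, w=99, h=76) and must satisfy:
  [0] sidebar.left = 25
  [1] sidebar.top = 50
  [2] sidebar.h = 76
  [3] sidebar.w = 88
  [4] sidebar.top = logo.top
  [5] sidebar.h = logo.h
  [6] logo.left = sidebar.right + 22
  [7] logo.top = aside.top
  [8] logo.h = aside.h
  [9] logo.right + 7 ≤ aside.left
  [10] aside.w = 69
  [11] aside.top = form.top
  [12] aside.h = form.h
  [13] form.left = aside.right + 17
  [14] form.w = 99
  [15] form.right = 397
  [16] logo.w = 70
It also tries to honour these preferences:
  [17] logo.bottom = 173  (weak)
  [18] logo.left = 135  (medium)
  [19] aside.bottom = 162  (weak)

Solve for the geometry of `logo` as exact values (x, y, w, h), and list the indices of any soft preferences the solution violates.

logo = (x=135, y=50, w=70, h=76)
violated soft preferences: 17, 19

1. logo.y = 50  [sidebar.top = logo.top]
2. logo.h = 76  [sidebar.h = logo.h]
3. logo.x = 135  [logo.left = sidebar.right + 22]
4. logo.w = 70  [logo.w = 70]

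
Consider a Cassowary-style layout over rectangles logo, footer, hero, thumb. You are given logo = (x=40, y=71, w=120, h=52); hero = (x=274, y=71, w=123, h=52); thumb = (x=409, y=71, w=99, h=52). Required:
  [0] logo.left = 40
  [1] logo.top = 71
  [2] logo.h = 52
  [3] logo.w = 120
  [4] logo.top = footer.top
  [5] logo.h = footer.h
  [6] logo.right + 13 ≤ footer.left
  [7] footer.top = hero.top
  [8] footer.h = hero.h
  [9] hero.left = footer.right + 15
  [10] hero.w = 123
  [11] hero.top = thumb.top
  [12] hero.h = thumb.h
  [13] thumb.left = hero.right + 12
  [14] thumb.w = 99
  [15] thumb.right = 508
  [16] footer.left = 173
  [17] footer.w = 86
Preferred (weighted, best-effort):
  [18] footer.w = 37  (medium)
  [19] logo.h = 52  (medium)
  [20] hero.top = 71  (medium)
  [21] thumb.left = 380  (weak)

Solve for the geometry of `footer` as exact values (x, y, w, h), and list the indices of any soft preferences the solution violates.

1. footer.y = 71  [logo.top = footer.top]
2. footer.h = 52  [logo.h = footer.h]
3. footer.x = 173  [footer.left = 173]
4. footer.w = 86  [footer.w = 86]

footer = (x=173, y=71, w=86, h=52)
violated soft preferences: 18, 21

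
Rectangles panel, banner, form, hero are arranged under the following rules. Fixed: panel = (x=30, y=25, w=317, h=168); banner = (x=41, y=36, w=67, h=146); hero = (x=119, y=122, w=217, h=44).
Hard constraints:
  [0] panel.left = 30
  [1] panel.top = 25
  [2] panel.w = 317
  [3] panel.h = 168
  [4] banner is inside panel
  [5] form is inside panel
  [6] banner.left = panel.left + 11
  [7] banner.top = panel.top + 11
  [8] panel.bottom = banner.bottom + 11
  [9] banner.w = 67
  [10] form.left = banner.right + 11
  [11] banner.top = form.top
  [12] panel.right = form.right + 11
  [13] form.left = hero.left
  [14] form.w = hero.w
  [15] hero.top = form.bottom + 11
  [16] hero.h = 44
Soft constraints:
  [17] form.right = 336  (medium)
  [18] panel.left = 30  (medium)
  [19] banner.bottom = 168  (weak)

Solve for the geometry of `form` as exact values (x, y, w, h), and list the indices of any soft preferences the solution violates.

1. form.x = 119  [form.left = banner.right + 11]
2. form.y = 36  [banner.top = form.top]
3. form.w = 217  [panel.right = form.right + 11]
4. form.h = 75  [hero.top = form.bottom + 11]

form = (x=119, y=36, w=217, h=75)
violated soft preferences: 19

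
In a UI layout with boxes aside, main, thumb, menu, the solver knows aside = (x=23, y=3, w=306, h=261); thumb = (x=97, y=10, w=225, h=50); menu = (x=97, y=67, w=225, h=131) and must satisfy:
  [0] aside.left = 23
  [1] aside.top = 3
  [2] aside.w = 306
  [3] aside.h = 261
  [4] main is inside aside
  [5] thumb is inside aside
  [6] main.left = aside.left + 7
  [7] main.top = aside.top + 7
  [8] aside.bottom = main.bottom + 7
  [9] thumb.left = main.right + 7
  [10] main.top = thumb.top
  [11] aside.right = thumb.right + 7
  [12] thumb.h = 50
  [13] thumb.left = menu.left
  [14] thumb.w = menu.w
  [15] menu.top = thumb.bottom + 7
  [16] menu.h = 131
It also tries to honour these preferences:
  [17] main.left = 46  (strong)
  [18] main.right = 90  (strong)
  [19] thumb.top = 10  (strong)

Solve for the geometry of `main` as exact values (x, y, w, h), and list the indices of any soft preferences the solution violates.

1. main.x = 30  [main.left = aside.left + 7]
2. main.y = 10  [main.top = aside.top + 7]
3. main.h = 247  [aside.bottom = main.bottom + 7]
4. main.w = 60  [thumb.left = main.right + 7]

main = (x=30, y=10, w=60, h=247)
violated soft preferences: 17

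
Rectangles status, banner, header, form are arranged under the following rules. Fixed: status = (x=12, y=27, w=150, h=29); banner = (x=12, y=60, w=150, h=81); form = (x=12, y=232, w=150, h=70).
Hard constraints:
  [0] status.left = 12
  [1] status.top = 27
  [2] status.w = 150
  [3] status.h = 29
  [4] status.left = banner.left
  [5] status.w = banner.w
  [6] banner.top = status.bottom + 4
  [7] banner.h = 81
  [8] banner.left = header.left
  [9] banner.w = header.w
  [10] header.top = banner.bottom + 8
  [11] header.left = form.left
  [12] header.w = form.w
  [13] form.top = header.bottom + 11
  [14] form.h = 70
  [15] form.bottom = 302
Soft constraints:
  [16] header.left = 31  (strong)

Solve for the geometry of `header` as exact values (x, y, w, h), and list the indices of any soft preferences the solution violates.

1. header.x = 12  [banner.left = header.left]
2. header.w = 150  [banner.w = header.w]
3. header.y = 149  [header.top = banner.bottom + 8]
4. header.h = 72  [form.top = header.bottom + 11]

header = (x=12, y=149, w=150, h=72)
violated soft preferences: 16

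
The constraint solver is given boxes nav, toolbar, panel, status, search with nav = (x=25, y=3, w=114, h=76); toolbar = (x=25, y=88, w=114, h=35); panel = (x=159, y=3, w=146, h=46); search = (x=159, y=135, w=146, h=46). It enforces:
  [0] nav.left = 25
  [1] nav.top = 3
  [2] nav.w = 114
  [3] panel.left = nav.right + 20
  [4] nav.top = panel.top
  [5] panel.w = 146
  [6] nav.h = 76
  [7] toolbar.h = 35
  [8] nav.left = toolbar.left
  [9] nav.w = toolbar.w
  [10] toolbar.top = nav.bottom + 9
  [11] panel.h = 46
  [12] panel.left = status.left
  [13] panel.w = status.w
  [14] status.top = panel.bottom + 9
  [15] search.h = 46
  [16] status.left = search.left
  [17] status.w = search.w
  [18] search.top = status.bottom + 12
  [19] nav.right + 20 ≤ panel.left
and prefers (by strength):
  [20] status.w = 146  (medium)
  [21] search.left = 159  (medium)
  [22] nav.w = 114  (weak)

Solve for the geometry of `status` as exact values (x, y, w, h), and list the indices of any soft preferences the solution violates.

1. status.x = 159  [panel.left = status.left]
2. status.w = 146  [panel.w = status.w]
3. status.y = 58  [status.top = panel.bottom + 9]
4. status.h = 65  [search.top = status.bottom + 12]

status = (x=159, y=58, w=146, h=65)
violated soft preferences: none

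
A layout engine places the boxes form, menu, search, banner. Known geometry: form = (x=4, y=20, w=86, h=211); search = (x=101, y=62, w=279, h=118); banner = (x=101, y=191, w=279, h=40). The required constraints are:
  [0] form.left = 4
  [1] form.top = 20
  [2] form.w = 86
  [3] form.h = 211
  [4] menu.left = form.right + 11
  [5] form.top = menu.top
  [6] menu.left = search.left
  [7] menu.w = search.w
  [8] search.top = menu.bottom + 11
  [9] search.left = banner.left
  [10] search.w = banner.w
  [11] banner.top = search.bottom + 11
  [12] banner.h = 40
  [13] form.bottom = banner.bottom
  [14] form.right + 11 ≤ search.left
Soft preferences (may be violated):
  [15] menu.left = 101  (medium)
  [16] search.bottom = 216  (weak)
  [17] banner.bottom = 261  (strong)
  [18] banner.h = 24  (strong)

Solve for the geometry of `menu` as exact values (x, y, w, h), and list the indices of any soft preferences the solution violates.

1. menu.x = 101  [menu.left = form.right + 11]
2. menu.y = 20  [form.top = menu.top]
3. menu.w = 279  [menu.w = search.w]
4. menu.h = 31  [search.top = menu.bottom + 11]

menu = (x=101, y=20, w=279, h=31)
violated soft preferences: 16, 17, 18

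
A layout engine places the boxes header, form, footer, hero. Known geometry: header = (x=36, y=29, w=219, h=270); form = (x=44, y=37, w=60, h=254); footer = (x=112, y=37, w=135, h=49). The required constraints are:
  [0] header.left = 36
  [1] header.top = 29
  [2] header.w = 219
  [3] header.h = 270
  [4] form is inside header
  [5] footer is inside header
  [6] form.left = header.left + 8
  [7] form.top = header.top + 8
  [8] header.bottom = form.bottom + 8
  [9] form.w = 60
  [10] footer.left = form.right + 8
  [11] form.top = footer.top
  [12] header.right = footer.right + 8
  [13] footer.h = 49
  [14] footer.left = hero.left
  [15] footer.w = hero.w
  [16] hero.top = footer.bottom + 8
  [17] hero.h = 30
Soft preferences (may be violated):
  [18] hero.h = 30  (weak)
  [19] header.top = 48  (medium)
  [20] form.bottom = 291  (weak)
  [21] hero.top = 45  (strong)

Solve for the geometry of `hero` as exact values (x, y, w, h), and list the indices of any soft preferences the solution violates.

1. hero.x = 112  [footer.left = hero.left]
2. hero.w = 135  [footer.w = hero.w]
3. hero.y = 94  [hero.top = footer.bottom + 8]
4. hero.h = 30  [hero.h = 30]

hero = (x=112, y=94, w=135, h=30)
violated soft preferences: 19, 21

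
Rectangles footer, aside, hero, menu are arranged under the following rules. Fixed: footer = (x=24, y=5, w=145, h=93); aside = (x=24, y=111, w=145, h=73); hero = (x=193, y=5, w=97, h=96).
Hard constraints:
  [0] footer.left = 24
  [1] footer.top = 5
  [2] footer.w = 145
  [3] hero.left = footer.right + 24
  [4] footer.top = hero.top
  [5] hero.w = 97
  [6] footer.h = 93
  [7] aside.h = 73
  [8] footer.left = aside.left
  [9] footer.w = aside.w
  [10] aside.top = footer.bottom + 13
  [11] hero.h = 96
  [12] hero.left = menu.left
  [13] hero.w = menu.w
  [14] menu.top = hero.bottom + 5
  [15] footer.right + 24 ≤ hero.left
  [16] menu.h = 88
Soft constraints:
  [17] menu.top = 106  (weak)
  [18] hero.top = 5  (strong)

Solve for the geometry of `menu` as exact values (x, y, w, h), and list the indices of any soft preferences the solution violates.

menu = (x=193, y=106, w=97, h=88)
violated soft preferences: none

1. menu.x = 193  [hero.left = menu.left]
2. menu.w = 97  [hero.w = menu.w]
3. menu.y = 106  [menu.top = hero.bottom + 5]
4. menu.h = 88  [menu.h = 88]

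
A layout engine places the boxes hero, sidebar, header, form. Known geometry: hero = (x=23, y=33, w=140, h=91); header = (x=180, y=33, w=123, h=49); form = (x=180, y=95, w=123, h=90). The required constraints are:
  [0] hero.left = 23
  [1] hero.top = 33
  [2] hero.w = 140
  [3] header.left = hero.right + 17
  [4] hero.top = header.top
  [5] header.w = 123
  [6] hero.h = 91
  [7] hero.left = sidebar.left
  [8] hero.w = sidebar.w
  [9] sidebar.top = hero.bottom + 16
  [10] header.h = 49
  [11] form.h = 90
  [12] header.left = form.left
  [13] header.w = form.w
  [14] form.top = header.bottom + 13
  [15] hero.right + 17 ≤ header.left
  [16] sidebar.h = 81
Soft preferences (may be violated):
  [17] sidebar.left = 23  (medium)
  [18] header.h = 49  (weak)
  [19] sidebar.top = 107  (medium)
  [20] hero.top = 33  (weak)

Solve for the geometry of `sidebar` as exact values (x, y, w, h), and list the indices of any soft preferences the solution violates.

1. sidebar.x = 23  [hero.left = sidebar.left]
2. sidebar.w = 140  [hero.w = sidebar.w]
3. sidebar.y = 140  [sidebar.top = hero.bottom + 16]
4. sidebar.h = 81  [sidebar.h = 81]

sidebar = (x=23, y=140, w=140, h=81)
violated soft preferences: 19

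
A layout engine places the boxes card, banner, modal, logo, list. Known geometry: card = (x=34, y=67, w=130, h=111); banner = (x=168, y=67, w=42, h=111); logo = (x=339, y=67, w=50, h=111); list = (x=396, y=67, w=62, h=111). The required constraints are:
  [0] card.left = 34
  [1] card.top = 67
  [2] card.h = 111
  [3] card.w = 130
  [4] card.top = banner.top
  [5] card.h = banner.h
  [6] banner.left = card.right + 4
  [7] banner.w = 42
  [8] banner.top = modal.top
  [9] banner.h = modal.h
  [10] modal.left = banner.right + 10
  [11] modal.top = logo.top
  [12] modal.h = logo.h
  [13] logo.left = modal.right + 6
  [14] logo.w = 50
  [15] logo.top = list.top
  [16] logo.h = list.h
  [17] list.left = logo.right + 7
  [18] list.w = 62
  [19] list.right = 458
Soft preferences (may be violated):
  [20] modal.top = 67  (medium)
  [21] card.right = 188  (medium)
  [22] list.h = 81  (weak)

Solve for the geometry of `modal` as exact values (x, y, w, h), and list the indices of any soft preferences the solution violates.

1. modal.y = 67  [banner.top = modal.top]
2. modal.h = 111  [banner.h = modal.h]
3. modal.x = 220  [modal.left = banner.right + 10]
4. modal.w = 113  [logo.left = modal.right + 6]

modal = (x=220, y=67, w=113, h=111)
violated soft preferences: 21, 22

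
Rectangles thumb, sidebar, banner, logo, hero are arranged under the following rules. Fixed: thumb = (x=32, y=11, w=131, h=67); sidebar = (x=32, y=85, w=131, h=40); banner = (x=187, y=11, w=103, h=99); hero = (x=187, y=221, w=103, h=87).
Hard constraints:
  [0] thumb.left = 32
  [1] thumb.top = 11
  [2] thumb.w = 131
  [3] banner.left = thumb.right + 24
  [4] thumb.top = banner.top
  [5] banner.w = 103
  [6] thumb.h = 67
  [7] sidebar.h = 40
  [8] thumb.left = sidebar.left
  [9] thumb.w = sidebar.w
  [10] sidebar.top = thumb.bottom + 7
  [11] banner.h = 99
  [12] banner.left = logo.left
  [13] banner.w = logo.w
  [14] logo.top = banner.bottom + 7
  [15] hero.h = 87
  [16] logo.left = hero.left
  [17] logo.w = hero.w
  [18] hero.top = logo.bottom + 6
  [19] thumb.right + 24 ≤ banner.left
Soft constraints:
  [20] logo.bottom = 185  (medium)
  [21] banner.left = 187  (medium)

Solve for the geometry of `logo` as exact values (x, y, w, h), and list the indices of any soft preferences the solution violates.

1. logo.x = 187  [banner.left = logo.left]
2. logo.w = 103  [banner.w = logo.w]
3. logo.y = 117  [logo.top = banner.bottom + 7]
4. logo.h = 98  [hero.top = logo.bottom + 6]

logo = (x=187, y=117, w=103, h=98)
violated soft preferences: 20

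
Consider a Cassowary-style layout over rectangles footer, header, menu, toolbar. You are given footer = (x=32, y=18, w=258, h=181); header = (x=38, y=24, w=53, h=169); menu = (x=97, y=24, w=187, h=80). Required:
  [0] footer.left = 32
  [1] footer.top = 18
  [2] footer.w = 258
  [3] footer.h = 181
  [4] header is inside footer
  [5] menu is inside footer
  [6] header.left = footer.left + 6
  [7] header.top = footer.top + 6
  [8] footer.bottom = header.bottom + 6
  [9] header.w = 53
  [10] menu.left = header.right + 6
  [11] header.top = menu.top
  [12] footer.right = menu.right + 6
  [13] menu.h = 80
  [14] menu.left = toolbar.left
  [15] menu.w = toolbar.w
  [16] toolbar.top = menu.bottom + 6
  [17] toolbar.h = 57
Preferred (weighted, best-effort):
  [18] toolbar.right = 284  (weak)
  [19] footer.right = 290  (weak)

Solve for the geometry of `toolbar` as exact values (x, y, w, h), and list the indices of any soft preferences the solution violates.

1. toolbar.x = 97  [menu.left = toolbar.left]
2. toolbar.w = 187  [menu.w = toolbar.w]
3. toolbar.y = 110  [toolbar.top = menu.bottom + 6]
4. toolbar.h = 57  [toolbar.h = 57]

toolbar = (x=97, y=110, w=187, h=57)
violated soft preferences: none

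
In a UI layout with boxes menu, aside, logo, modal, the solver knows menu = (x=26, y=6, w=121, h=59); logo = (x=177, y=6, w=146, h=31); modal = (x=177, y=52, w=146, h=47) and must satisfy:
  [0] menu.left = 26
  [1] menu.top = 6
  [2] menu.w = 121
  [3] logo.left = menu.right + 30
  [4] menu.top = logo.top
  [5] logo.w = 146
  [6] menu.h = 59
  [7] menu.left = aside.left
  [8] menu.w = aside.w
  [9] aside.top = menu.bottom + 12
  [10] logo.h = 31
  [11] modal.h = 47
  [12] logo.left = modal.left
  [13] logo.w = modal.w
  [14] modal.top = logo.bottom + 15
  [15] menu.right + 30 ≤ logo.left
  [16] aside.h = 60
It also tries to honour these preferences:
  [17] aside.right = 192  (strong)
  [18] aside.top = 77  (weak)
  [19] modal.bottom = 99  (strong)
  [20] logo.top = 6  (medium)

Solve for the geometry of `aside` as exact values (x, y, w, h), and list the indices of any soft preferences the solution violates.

aside = (x=26, y=77, w=121, h=60)
violated soft preferences: 17

1. aside.x = 26  [menu.left = aside.left]
2. aside.w = 121  [menu.w = aside.w]
3. aside.y = 77  [aside.top = menu.bottom + 12]
4. aside.h = 60  [aside.h = 60]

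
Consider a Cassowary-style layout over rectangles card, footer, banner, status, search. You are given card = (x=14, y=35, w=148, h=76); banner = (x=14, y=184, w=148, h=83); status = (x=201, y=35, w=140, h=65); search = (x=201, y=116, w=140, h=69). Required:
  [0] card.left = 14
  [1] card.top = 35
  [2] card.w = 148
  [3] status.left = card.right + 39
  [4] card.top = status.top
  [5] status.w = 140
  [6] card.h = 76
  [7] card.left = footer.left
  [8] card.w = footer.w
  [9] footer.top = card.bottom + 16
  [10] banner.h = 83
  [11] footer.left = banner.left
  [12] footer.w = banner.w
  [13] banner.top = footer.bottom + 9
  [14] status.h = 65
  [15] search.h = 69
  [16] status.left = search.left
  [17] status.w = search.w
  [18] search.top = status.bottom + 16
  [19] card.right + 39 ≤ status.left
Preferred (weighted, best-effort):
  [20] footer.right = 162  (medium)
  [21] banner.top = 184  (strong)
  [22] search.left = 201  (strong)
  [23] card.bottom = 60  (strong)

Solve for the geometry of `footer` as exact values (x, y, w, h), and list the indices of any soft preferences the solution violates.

1. footer.x = 14  [card.left = footer.left]
2. footer.w = 148  [card.w = footer.w]
3. footer.y = 127  [footer.top = card.bottom + 16]
4. footer.h = 48  [banner.top = footer.bottom + 9]

footer = (x=14, y=127, w=148, h=48)
violated soft preferences: 23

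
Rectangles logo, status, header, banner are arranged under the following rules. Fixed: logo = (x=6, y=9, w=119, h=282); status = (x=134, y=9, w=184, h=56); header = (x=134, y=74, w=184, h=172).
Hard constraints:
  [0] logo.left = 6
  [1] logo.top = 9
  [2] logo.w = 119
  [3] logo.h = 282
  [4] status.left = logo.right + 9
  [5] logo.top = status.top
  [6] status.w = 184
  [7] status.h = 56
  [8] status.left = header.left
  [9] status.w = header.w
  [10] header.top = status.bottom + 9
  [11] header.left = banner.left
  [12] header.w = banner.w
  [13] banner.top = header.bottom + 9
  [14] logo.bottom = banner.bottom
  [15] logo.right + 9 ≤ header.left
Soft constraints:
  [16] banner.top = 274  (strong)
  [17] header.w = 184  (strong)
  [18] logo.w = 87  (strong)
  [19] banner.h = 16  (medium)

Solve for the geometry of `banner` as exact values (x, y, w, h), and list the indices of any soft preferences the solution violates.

1. banner.x = 134  [header.left = banner.left]
2. banner.w = 184  [header.w = banner.w]
3. banner.y = 255  [banner.top = header.bottom + 9]
4. banner.h = 36  [logo.bottom = banner.bottom]

banner = (x=134, y=255, w=184, h=36)
violated soft preferences: 16, 18, 19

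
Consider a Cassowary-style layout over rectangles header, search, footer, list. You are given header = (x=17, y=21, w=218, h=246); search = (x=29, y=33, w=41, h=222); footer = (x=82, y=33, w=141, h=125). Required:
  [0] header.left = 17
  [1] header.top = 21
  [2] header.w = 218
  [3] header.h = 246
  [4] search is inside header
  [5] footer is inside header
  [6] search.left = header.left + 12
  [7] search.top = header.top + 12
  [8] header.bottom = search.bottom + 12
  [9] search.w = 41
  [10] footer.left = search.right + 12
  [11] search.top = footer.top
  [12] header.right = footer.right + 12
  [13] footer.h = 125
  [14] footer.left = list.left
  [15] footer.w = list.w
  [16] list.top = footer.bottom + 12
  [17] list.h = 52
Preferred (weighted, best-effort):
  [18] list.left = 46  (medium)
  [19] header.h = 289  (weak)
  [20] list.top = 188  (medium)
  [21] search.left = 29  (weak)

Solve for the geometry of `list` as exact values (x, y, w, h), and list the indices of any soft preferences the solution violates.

1. list.x = 82  [footer.left = list.left]
2. list.w = 141  [footer.w = list.w]
3. list.y = 170  [list.top = footer.bottom + 12]
4. list.h = 52  [list.h = 52]

list = (x=82, y=170, w=141, h=52)
violated soft preferences: 18, 19, 20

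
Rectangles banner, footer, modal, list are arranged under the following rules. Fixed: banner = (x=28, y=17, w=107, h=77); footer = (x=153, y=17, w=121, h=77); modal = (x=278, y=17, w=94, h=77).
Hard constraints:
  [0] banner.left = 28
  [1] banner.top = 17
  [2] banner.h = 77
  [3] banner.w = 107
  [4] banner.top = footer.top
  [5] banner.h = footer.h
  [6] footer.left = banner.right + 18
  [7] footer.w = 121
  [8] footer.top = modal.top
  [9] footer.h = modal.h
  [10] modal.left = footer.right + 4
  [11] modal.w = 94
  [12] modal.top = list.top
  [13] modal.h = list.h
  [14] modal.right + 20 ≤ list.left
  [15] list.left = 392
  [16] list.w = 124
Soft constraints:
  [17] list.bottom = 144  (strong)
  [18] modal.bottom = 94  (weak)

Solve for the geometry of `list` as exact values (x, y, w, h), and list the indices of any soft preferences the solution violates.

list = (x=392, y=17, w=124, h=77)
violated soft preferences: 17

1. list.y = 17  [modal.top = list.top]
2. list.h = 77  [modal.h = list.h]
3. list.x = 392  [list.left = 392]
4. list.w = 124  [list.w = 124]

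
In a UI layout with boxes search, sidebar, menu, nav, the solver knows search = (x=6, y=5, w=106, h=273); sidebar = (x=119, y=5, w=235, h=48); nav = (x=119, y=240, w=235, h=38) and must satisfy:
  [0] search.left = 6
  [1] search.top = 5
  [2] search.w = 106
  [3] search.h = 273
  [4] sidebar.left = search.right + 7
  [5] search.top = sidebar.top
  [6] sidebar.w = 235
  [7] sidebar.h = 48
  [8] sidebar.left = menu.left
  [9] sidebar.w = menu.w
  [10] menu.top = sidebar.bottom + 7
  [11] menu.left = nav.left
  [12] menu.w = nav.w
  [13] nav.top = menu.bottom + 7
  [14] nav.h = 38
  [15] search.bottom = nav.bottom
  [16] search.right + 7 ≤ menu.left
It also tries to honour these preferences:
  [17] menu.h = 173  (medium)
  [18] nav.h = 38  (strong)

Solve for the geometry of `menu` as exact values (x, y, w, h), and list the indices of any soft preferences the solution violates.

1. menu.x = 119  [sidebar.left = menu.left]
2. menu.w = 235  [sidebar.w = menu.w]
3. menu.y = 60  [menu.top = sidebar.bottom + 7]
4. menu.h = 173  [nav.top = menu.bottom + 7]

menu = (x=119, y=60, w=235, h=173)
violated soft preferences: none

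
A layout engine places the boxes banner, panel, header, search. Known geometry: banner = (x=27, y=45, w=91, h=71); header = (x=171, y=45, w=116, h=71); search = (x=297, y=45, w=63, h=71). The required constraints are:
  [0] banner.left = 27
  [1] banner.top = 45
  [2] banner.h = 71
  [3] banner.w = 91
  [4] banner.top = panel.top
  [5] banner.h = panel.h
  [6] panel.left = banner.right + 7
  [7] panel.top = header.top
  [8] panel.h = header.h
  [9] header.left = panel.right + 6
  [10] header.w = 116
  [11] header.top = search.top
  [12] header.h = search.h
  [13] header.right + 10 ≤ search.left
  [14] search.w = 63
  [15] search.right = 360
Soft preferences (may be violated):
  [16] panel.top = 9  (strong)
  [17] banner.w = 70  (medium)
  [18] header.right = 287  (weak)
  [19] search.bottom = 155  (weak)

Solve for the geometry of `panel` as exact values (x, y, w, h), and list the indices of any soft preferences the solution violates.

1. panel.y = 45  [banner.top = panel.top]
2. panel.h = 71  [banner.h = panel.h]
3. panel.x = 125  [panel.left = banner.right + 7]
4. panel.w = 40  [header.left = panel.right + 6]

panel = (x=125, y=45, w=40, h=71)
violated soft preferences: 16, 17, 19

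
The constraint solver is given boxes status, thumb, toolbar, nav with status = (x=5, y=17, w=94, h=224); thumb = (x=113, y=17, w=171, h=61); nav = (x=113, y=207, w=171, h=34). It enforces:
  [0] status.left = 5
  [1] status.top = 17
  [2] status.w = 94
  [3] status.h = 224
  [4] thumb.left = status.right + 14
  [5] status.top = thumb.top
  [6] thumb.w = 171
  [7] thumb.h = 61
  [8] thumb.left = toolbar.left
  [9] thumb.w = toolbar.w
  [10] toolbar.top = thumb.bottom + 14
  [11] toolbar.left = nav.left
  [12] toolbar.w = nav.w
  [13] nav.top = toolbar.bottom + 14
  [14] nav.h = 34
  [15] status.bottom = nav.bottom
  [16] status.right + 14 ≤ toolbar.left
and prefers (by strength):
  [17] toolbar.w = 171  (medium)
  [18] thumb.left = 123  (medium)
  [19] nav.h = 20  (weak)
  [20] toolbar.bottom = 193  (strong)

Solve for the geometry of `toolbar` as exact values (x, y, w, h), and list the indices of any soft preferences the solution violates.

1. toolbar.x = 113  [thumb.left = toolbar.left]
2. toolbar.w = 171  [thumb.w = toolbar.w]
3. toolbar.y = 92  [toolbar.top = thumb.bottom + 14]
4. toolbar.h = 101  [nav.top = toolbar.bottom + 14]

toolbar = (x=113, y=92, w=171, h=101)
violated soft preferences: 18, 19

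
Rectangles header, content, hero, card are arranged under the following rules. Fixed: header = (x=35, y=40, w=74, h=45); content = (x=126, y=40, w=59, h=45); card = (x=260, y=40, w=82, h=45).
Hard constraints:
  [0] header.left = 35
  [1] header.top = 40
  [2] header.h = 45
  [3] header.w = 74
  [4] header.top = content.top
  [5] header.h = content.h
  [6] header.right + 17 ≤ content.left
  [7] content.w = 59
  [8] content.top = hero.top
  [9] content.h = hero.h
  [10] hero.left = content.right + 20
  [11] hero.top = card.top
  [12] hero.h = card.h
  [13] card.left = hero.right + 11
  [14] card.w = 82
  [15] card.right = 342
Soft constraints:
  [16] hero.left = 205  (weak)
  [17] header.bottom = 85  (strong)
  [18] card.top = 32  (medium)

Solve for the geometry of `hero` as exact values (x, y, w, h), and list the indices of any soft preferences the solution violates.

1. hero.y = 40  [content.top = hero.top]
2. hero.h = 45  [content.h = hero.h]
3. hero.x = 205  [hero.left = content.right + 20]
4. hero.w = 44  [card.left = hero.right + 11]

hero = (x=205, y=40, w=44, h=45)
violated soft preferences: 18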